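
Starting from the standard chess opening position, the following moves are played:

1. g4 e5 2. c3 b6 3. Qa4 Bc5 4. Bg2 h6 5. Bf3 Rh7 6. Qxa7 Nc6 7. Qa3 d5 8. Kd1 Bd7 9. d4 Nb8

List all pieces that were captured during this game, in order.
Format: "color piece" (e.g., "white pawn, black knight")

Tracking captures:
  Qxa7: captured black pawn

black pawn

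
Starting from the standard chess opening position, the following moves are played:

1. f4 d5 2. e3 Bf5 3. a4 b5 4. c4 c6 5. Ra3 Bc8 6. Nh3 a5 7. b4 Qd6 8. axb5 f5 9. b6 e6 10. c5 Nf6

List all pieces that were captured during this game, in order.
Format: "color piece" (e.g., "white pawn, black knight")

Tracking captures:
  axb5: captured black pawn

black pawn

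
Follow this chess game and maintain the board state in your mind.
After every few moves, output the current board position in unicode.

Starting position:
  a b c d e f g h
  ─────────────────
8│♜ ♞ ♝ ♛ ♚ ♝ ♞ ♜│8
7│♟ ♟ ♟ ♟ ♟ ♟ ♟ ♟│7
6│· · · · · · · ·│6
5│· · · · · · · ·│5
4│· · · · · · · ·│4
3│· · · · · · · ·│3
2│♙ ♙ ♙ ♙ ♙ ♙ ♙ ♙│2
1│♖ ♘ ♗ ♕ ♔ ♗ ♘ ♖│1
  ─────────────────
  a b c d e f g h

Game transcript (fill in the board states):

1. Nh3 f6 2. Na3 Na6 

  a b c d e f g h
  ─────────────────
8│♜ · ♝ ♛ ♚ ♝ ♞ ♜│8
7│♟ ♟ ♟ ♟ ♟ · ♟ ♟│7
6│♞ · · · · ♟ · ·│6
5│· · · · · · · ·│5
4│· · · · · · · ·│4
3│♘ · · · · · · ♘│3
2│♙ ♙ ♙ ♙ ♙ ♙ ♙ ♙│2
1│♖ · ♗ ♕ ♔ ♗ · ♖│1
  ─────────────────
  a b c d e f g h

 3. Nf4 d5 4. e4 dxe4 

  a b c d e f g h
  ─────────────────
8│♜ · ♝ ♛ ♚ ♝ ♞ ♜│8
7│♟ ♟ ♟ · ♟ · ♟ ♟│7
6│♞ · · · · ♟ · ·│6
5│· · · · · · · ·│5
4│· · · · ♟ ♘ · ·│4
3│♘ · · · · · · ·│3
2│♙ ♙ ♙ ♙ · ♙ ♙ ♙│2
1│♖ · ♗ ♕ ♔ ♗ · ♖│1
  ─────────────────
  a b c d e f g h

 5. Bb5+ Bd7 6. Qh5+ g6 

  a b c d e f g h
  ─────────────────
8│♜ · · ♛ ♚ ♝ ♞ ♜│8
7│♟ ♟ ♟ ♝ ♟ · · ♟│7
6│♞ · · · · ♟ ♟ ·│6
5│· ♗ · · · · · ♕│5
4│· · · · ♟ ♘ · ·│4
3│♘ · · · · · · ·│3
2│♙ ♙ ♙ ♙ · ♙ ♙ ♙│2
1│♖ · ♗ · ♔ · · ♖│1
  ─────────────────
  a b c d e f g h

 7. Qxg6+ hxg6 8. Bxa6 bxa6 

  a b c d e f g h
  ─────────────────
8│♜ · · ♛ ♚ ♝ ♞ ♜│8
7│♟ · ♟ ♝ ♟ · · ·│7
6│♟ · · · · ♟ ♟ ·│6
5│· · · · · · · ·│5
4│· · · · ♟ ♘ · ·│4
3│♘ · · · · · · ·│3
2│♙ ♙ ♙ ♙ · ♙ ♙ ♙│2
1│♖ · ♗ · ♔ · · ♖│1
  ─────────────────
  a b c d e f g h

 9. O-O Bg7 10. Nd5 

  a b c d e f g h
  ─────────────────
8│♜ · · ♛ ♚ · ♞ ♜│8
7│♟ · ♟ ♝ ♟ · ♝ ·│7
6│♟ · · · · ♟ ♟ ·│6
5│· · · ♘ · · · ·│5
4│· · · · ♟ · · ·│4
3│♘ · · · · · · ·│3
2│♙ ♙ ♙ ♙ · ♙ ♙ ♙│2
1│♖ · ♗ · · ♖ ♔ ·│1
  ─────────────────
  a b c d e f g h


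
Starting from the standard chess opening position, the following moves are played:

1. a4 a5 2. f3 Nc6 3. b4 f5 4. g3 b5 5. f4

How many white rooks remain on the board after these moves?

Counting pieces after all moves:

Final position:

  a b c d e f g h
  ─────────────────
8│♜ · ♝ ♛ ♚ ♝ ♞ ♜│8
7│· · ♟ ♟ ♟ · ♟ ♟│7
6│· · ♞ · · · · ·│6
5│♟ ♟ · · · ♟ · ·│5
4│♙ ♙ · · · ♙ · ·│4
3│· · · · · · ♙ ·│3
2│· · ♙ ♙ ♙ · · ♙│2
1│♖ ♘ ♗ ♕ ♔ ♗ ♘ ♖│1
  ─────────────────
  a b c d e f g h


2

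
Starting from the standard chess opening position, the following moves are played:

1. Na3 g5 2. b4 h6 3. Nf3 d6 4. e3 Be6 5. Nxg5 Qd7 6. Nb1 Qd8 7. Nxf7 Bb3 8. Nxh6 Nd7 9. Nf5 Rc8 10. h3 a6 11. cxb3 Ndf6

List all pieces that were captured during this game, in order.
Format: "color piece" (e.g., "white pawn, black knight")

Tracking captures:
  Nxg5: captured black pawn
  Nxf7: captured black pawn
  Nxh6: captured black pawn
  cxb3: captured black bishop

black pawn, black pawn, black pawn, black bishop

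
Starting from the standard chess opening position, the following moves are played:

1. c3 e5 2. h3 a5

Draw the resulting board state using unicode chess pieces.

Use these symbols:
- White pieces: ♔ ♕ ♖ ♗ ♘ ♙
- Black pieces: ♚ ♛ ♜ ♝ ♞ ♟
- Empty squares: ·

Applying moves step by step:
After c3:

♜ ♞ ♝ ♛ ♚ ♝ ♞ ♜
♟ ♟ ♟ ♟ ♟ ♟ ♟ ♟
· · · · · · · ·
· · · · · · · ·
· · · · · · · ·
· · ♙ · · · · ·
♙ ♙ · ♙ ♙ ♙ ♙ ♙
♖ ♘ ♗ ♕ ♔ ♗ ♘ ♖


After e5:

♜ ♞ ♝ ♛ ♚ ♝ ♞ ♜
♟ ♟ ♟ ♟ · ♟ ♟ ♟
· · · · · · · ·
· · · · ♟ · · ·
· · · · · · · ·
· · ♙ · · · · ·
♙ ♙ · ♙ ♙ ♙ ♙ ♙
♖ ♘ ♗ ♕ ♔ ♗ ♘ ♖


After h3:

♜ ♞ ♝ ♛ ♚ ♝ ♞ ♜
♟ ♟ ♟ ♟ · ♟ ♟ ♟
· · · · · · · ·
· · · · ♟ · · ·
· · · · · · · ·
· · ♙ · · · · ♙
♙ ♙ · ♙ ♙ ♙ ♙ ·
♖ ♘ ♗ ♕ ♔ ♗ ♘ ♖


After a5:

♜ ♞ ♝ ♛ ♚ ♝ ♞ ♜
· ♟ ♟ ♟ · ♟ ♟ ♟
· · · · · · · ·
♟ · · · ♟ · · ·
· · · · · · · ·
· · ♙ · · · · ♙
♙ ♙ · ♙ ♙ ♙ ♙ ·
♖ ♘ ♗ ♕ ♔ ♗ ♘ ♖



  a b c d e f g h
  ─────────────────
8│♜ ♞ ♝ ♛ ♚ ♝ ♞ ♜│8
7│· ♟ ♟ ♟ · ♟ ♟ ♟│7
6│· · · · · · · ·│6
5│♟ · · · ♟ · · ·│5
4│· · · · · · · ·│4
3│· · ♙ · · · · ♙│3
2│♙ ♙ · ♙ ♙ ♙ ♙ ·│2
1│♖ ♘ ♗ ♕ ♔ ♗ ♘ ♖│1
  ─────────────────
  a b c d e f g h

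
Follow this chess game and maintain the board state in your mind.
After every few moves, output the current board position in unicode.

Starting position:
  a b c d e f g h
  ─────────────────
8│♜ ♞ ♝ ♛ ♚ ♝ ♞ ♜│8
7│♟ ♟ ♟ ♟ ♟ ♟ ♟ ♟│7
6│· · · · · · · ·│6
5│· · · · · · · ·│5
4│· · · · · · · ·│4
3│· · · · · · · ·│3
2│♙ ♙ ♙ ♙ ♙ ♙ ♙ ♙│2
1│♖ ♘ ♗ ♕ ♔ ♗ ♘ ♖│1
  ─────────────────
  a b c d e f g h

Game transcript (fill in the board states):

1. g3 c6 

  a b c d e f g h
  ─────────────────
8│♜ ♞ ♝ ♛ ♚ ♝ ♞ ♜│8
7│♟ ♟ · ♟ ♟ ♟ ♟ ♟│7
6│· · ♟ · · · · ·│6
5│· · · · · · · ·│5
4│· · · · · · · ·│4
3│· · · · · · ♙ ·│3
2│♙ ♙ ♙ ♙ ♙ ♙ · ♙│2
1│♖ ♘ ♗ ♕ ♔ ♗ ♘ ♖│1
  ─────────────────
  a b c d e f g h

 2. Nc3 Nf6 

  a b c d e f g h
  ─────────────────
8│♜ ♞ ♝ ♛ ♚ ♝ · ♜│8
7│♟ ♟ · ♟ ♟ ♟ ♟ ♟│7
6│· · ♟ · · ♞ · ·│6
5│· · · · · · · ·│5
4│· · · · · · · ·│4
3│· · ♘ · · · ♙ ·│3
2│♙ ♙ ♙ ♙ ♙ ♙ · ♙│2
1│♖ · ♗ ♕ ♔ ♗ ♘ ♖│1
  ─────────────────
  a b c d e f g h

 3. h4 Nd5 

  a b c d e f g h
  ─────────────────
8│♜ ♞ ♝ ♛ ♚ ♝ · ♜│8
7│♟ ♟ · ♟ ♟ ♟ ♟ ♟│7
6│· · ♟ · · · · ·│6
5│· · · ♞ · · · ·│5
4│· · · · · · · ♙│4
3│· · ♘ · · · ♙ ·│3
2│♙ ♙ ♙ ♙ ♙ ♙ · ·│2
1│♖ · ♗ ♕ ♔ ♗ ♘ ♖│1
  ─────────────────
  a b c d e f g h

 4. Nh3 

  a b c d e f g h
  ─────────────────
8│♜ ♞ ♝ ♛ ♚ ♝ · ♜│8
7│♟ ♟ · ♟ ♟ ♟ ♟ ♟│7
6│· · ♟ · · · · ·│6
5│· · · ♞ · · · ·│5
4│· · · · · · · ♙│4
3│· · ♘ · · · ♙ ♘│3
2│♙ ♙ ♙ ♙ ♙ ♙ · ·│2
1│♖ · ♗ ♕ ♔ ♗ · ♖│1
  ─────────────────
  a b c d e f g h


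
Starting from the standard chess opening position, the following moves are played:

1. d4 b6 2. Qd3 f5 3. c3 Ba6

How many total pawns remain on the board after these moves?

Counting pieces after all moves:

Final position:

  a b c d e f g h
  ─────────────────
8│♜ ♞ · ♛ ♚ ♝ ♞ ♜│8
7│♟ · ♟ ♟ ♟ · ♟ ♟│7
6│♝ ♟ · · · · · ·│6
5│· · · · · ♟ · ·│5
4│· · · ♙ · · · ·│4
3│· · ♙ ♕ · · · ·│3
2│♙ ♙ · · ♙ ♙ ♙ ♙│2
1│♖ ♘ ♗ · ♔ ♗ ♘ ♖│1
  ─────────────────
  a b c d e f g h


16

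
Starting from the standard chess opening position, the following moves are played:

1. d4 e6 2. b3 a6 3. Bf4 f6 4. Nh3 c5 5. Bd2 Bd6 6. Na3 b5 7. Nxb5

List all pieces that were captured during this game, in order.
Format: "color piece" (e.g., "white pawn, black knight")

Tracking captures:
  Nxb5: captured black pawn

black pawn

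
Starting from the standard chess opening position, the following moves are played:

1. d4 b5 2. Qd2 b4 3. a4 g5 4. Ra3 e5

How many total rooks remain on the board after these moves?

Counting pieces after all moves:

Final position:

  a b c d e f g h
  ─────────────────
8│♜ ♞ ♝ ♛ ♚ ♝ ♞ ♜│8
7│♟ · ♟ ♟ · ♟ · ♟│7
6│· · · · · · · ·│6
5│· · · · ♟ · ♟ ·│5
4│♙ ♟ · ♙ · · · ·│4
3│♖ · · · · · · ·│3
2│· ♙ ♙ ♕ ♙ ♙ ♙ ♙│2
1│· ♘ ♗ · ♔ ♗ ♘ ♖│1
  ─────────────────
  a b c d e f g h


4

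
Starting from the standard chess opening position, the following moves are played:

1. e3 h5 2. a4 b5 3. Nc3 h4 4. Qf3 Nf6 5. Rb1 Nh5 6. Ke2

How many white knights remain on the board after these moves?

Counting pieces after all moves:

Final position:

  a b c d e f g h
  ─────────────────
8│♜ ♞ ♝ ♛ ♚ ♝ · ♜│8
7│♟ · ♟ ♟ ♟ ♟ ♟ ·│7
6│· · · · · · · ·│6
5│· ♟ · · · · · ♞│5
4│♙ · · · · · · ♟│4
3│· · ♘ · ♙ ♕ · ·│3
2│· ♙ ♙ ♙ ♔ ♙ ♙ ♙│2
1│· ♖ ♗ · · ♗ ♘ ♖│1
  ─────────────────
  a b c d e f g h


2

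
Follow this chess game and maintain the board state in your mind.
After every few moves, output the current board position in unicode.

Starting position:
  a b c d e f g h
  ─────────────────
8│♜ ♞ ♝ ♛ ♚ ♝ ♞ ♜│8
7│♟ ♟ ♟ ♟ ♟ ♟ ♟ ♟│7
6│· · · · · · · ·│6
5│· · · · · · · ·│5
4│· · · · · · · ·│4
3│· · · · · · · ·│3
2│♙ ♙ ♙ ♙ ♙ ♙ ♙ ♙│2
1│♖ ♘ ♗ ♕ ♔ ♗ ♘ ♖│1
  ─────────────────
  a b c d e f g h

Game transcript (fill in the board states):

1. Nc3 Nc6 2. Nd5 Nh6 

  a b c d e f g h
  ─────────────────
8│♜ · ♝ ♛ ♚ ♝ · ♜│8
7│♟ ♟ ♟ ♟ ♟ ♟ ♟ ♟│7
6│· · ♞ · · · · ♞│6
5│· · · ♘ · · · ·│5
4│· · · · · · · ·│4
3│· · · · · · · ·│3
2│♙ ♙ ♙ ♙ ♙ ♙ ♙ ♙│2
1│♖ · ♗ ♕ ♔ ♗ ♘ ♖│1
  ─────────────────
  a b c d e f g h

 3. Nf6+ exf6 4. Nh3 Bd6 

  a b c d e f g h
  ─────────────────
8│♜ · ♝ ♛ ♚ · · ♜│8
7│♟ ♟ ♟ ♟ · ♟ ♟ ♟│7
6│· · ♞ ♝ · ♟ · ♞│6
5│· · · · · · · ·│5
4│· · · · · · · ·│4
3│· · · · · · · ♘│3
2│♙ ♙ ♙ ♙ ♙ ♙ ♙ ♙│2
1│♖ · ♗ ♕ ♔ ♗ · ♖│1
  ─────────────────
  a b c d e f g h

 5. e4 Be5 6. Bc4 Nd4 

  a b c d e f g h
  ─────────────────
8│♜ · ♝ ♛ ♚ · · ♜│8
7│♟ ♟ ♟ ♟ · ♟ ♟ ♟│7
6│· · · · · ♟ · ♞│6
5│· · · · ♝ · · ·│5
4│· · ♗ ♞ ♙ · · ·│4
3│· · · · · · · ♘│3
2│♙ ♙ ♙ ♙ · ♙ ♙ ♙│2
1│♖ · ♗ ♕ ♔ · · ♖│1
  ─────────────────
  a b c d e f g h

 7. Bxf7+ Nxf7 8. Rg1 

  a b c d e f g h
  ─────────────────
8│♜ · ♝ ♛ ♚ · · ♜│8
7│♟ ♟ ♟ ♟ · ♞ ♟ ♟│7
6│· · · · · ♟ · ·│6
5│· · · · ♝ · · ·│5
4│· · · ♞ ♙ · · ·│4
3│· · · · · · · ♘│3
2│♙ ♙ ♙ ♙ · ♙ ♙ ♙│2
1│♖ · ♗ ♕ ♔ · ♖ ·│1
  ─────────────────
  a b c d e f g h


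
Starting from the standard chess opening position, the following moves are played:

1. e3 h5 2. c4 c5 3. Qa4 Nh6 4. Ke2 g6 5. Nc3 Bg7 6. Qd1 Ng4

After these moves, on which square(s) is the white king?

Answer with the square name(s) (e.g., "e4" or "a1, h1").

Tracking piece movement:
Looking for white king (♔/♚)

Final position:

  a b c d e f g h
  ─────────────────
8│♜ ♞ ♝ ♛ ♚ · · ♜│8
7│♟ ♟ · ♟ ♟ ♟ ♝ ·│7
6│· · · · · · ♟ ·│6
5│· · ♟ · · · · ♟│5
4│· · ♙ · · · ♞ ·│4
3│· · ♘ · ♙ · · ·│3
2│♙ ♙ · ♙ ♔ ♙ ♙ ♙│2
1│♖ · ♗ ♕ · ♗ ♘ ♖│1
  ─────────────────
  a b c d e f g h


e2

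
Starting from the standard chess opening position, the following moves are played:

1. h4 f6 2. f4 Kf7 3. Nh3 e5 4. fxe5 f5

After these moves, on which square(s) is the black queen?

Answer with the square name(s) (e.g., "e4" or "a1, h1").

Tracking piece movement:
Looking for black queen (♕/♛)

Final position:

  a b c d e f g h
  ─────────────────
8│♜ ♞ ♝ ♛ · ♝ ♞ ♜│8
7│♟ ♟ ♟ ♟ · ♚ ♟ ♟│7
6│· · · · · · · ·│6
5│· · · · ♙ ♟ · ·│5
4│· · · · · · · ♙│4
3│· · · · · · · ♘│3
2│♙ ♙ ♙ ♙ ♙ · ♙ ·│2
1│♖ ♘ ♗ ♕ ♔ ♗ · ♖│1
  ─────────────────
  a b c d e f g h


d8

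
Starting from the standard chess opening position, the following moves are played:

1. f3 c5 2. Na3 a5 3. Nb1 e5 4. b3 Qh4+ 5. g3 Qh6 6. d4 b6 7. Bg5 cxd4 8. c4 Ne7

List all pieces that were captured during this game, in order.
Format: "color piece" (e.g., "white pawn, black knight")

Tracking captures:
  cxd4: captured white pawn

white pawn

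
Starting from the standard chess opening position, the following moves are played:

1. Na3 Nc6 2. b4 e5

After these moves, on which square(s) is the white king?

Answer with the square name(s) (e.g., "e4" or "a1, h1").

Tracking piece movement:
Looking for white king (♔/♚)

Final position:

  a b c d e f g h
  ─────────────────
8│♜ · ♝ ♛ ♚ ♝ ♞ ♜│8
7│♟ ♟ ♟ ♟ · ♟ ♟ ♟│7
6│· · ♞ · · · · ·│6
5│· · · · ♟ · · ·│5
4│· ♙ · · · · · ·│4
3│♘ · · · · · · ·│3
2│♙ · ♙ ♙ ♙ ♙ ♙ ♙│2
1│♖ · ♗ ♕ ♔ ♗ ♘ ♖│1
  ─────────────────
  a b c d e f g h


e1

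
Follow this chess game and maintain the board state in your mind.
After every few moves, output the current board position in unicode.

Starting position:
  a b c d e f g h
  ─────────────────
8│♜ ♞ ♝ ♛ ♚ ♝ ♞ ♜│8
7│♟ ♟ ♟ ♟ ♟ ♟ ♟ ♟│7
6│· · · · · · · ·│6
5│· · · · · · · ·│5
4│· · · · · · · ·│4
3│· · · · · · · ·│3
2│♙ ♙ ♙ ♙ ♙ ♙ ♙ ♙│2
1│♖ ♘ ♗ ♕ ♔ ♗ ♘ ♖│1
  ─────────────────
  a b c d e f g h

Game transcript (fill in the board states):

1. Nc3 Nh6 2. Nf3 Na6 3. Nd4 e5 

  a b c d e f g h
  ─────────────────
8│♜ · ♝ ♛ ♚ ♝ · ♜│8
7│♟ ♟ ♟ ♟ · ♟ ♟ ♟│7
6│♞ · · · · · · ♞│6
5│· · · · ♟ · · ·│5
4│· · · ♘ · · · ·│4
3│· · ♘ · · · · ·│3
2│♙ ♙ ♙ ♙ ♙ ♙ ♙ ♙│2
1│♖ · ♗ ♕ ♔ ♗ · ♖│1
  ─────────────────
  a b c d e f g h

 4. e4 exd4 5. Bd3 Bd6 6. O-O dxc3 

  a b c d e f g h
  ─────────────────
8│♜ · ♝ ♛ ♚ · · ♜│8
7│♟ ♟ ♟ ♟ · ♟ ♟ ♟│7
6│♞ · · ♝ · · · ♞│6
5│· · · · · · · ·│5
4│· · · · ♙ · · ·│4
3│· · ♟ ♗ · · · ·│3
2│♙ ♙ ♙ ♙ · ♙ ♙ ♙│2
1│♖ · ♗ ♕ · ♖ ♔ ·│1
  ─────────────────
  a b c d e f g h

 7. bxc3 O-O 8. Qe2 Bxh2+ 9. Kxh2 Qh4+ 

  a b c d e f g h
  ─────────────────
8│♜ · ♝ · · ♜ ♚ ·│8
7│♟ ♟ ♟ ♟ · ♟ ♟ ♟│7
6│♞ · · · · · · ♞│6
5│· · · · · · · ·│5
4│· · · · ♙ · · ♛│4
3│· · ♙ ♗ · · · ·│3
2│♙ · ♙ ♙ ♕ ♙ ♙ ♔│2
1│♖ · ♗ · · ♖ · ·│1
  ─────────────────
  a b c d e f g h

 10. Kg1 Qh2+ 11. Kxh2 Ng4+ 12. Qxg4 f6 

  a b c d e f g h
  ─────────────────
8│♜ · ♝ · · ♜ ♚ ·│8
7│♟ ♟ ♟ ♟ · · ♟ ♟│7
6│♞ · · · · ♟ · ·│6
5│· · · · · · · ·│5
4│· · · · ♙ · ♕ ·│4
3│· · ♙ ♗ · · · ·│3
2│♙ · ♙ ♙ · ♙ ♙ ♔│2
1│♖ · ♗ · · ♖ · ·│1
  ─────────────────
  a b c d e f g h

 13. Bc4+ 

  a b c d e f g h
  ─────────────────
8│♜ · ♝ · · ♜ ♚ ·│8
7│♟ ♟ ♟ ♟ · · ♟ ♟│7
6│♞ · · · · ♟ · ·│6
5│· · · · · · · ·│5
4│· · ♗ · ♙ · ♕ ·│4
3│· · ♙ · · · · ·│3
2│♙ · ♙ ♙ · ♙ ♙ ♔│2
1│♖ · ♗ · · ♖ · ·│1
  ─────────────────
  a b c d e f g h


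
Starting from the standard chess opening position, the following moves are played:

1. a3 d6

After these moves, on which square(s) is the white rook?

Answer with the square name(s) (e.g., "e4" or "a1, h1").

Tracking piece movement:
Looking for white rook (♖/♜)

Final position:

  a b c d e f g h
  ─────────────────
8│♜ ♞ ♝ ♛ ♚ ♝ ♞ ♜│8
7│♟ ♟ ♟ · ♟ ♟ ♟ ♟│7
6│· · · ♟ · · · ·│6
5│· · · · · · · ·│5
4│· · · · · · · ·│4
3│♙ · · · · · · ·│3
2│· ♙ ♙ ♙ ♙ ♙ ♙ ♙│2
1│♖ ♘ ♗ ♕ ♔ ♗ ♘ ♖│1
  ─────────────────
  a b c d e f g h


a1, h1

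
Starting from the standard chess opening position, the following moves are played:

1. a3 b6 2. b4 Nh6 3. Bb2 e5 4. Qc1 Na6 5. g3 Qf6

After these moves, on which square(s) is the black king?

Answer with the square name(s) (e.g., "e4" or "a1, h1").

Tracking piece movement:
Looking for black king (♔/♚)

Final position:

  a b c d e f g h
  ─────────────────
8│♜ · ♝ · ♚ ♝ · ♜│8
7│♟ · ♟ ♟ · ♟ ♟ ♟│7
6│♞ ♟ · · · ♛ · ♞│6
5│· · · · ♟ · · ·│5
4│· ♙ · · · · · ·│4
3│♙ · · · · · ♙ ·│3
2│· ♗ ♙ ♙ ♙ ♙ · ♙│2
1│♖ ♘ ♕ · ♔ ♗ ♘ ♖│1
  ─────────────────
  a b c d e f g h


e8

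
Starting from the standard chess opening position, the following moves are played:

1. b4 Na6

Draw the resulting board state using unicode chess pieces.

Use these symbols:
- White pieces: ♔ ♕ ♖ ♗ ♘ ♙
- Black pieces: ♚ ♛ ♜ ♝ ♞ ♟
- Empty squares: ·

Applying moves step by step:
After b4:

♜ ♞ ♝ ♛ ♚ ♝ ♞ ♜
♟ ♟ ♟ ♟ ♟ ♟ ♟ ♟
· · · · · · · ·
· · · · · · · ·
· ♙ · · · · · ·
· · · · · · · ·
♙ · ♙ ♙ ♙ ♙ ♙ ♙
♖ ♘ ♗ ♕ ♔ ♗ ♘ ♖


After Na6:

♜ · ♝ ♛ ♚ ♝ ♞ ♜
♟ ♟ ♟ ♟ ♟ ♟ ♟ ♟
♞ · · · · · · ·
· · · · · · · ·
· ♙ · · · · · ·
· · · · · · · ·
♙ · ♙ ♙ ♙ ♙ ♙ ♙
♖ ♘ ♗ ♕ ♔ ♗ ♘ ♖



  a b c d e f g h
  ─────────────────
8│♜ · ♝ ♛ ♚ ♝ ♞ ♜│8
7│♟ ♟ ♟ ♟ ♟ ♟ ♟ ♟│7
6│♞ · · · · · · ·│6
5│· · · · · · · ·│5
4│· ♙ · · · · · ·│4
3│· · · · · · · ·│3
2│♙ · ♙ ♙ ♙ ♙ ♙ ♙│2
1│♖ ♘ ♗ ♕ ♔ ♗ ♘ ♖│1
  ─────────────────
  a b c d e f g h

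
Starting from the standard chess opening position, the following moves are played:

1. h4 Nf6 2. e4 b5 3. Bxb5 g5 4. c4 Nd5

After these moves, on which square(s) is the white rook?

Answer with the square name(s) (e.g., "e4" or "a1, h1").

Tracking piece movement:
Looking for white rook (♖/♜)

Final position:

  a b c d e f g h
  ─────────────────
8│♜ ♞ ♝ ♛ ♚ ♝ · ♜│8
7│♟ · ♟ ♟ ♟ ♟ · ♟│7
6│· · · · · · · ·│6
5│· ♗ · ♞ · · ♟ ·│5
4│· · ♙ · ♙ · · ♙│4
3│· · · · · · · ·│3
2│♙ ♙ · ♙ · ♙ ♙ ·│2
1│♖ ♘ ♗ ♕ ♔ · ♘ ♖│1
  ─────────────────
  a b c d e f g h


a1, h1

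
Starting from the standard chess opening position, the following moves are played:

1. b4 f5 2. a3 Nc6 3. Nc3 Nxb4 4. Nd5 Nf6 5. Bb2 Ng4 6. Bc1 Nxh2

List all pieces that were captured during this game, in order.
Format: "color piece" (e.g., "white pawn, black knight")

Tracking captures:
  Nxb4: captured white pawn
  Nxh2: captured white pawn

white pawn, white pawn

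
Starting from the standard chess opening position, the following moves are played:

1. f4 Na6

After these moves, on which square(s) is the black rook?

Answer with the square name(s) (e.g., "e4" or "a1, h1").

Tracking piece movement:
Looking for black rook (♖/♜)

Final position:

  a b c d e f g h
  ─────────────────
8│♜ · ♝ ♛ ♚ ♝ ♞ ♜│8
7│♟ ♟ ♟ ♟ ♟ ♟ ♟ ♟│7
6│♞ · · · · · · ·│6
5│· · · · · · · ·│5
4│· · · · · ♙ · ·│4
3│· · · · · · · ·│3
2│♙ ♙ ♙ ♙ ♙ · ♙ ♙│2
1│♖ ♘ ♗ ♕ ♔ ♗ ♘ ♖│1
  ─────────────────
  a b c d e f g h


a8, h8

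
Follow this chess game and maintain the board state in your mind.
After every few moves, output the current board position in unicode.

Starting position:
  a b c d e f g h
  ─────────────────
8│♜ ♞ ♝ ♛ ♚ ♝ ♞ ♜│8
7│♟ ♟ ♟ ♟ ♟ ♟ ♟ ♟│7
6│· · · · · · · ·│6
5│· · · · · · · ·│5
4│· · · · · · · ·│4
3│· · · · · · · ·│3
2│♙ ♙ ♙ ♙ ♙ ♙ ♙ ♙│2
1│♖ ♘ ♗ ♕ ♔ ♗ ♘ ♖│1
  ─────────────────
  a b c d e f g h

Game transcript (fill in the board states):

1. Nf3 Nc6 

  a b c d e f g h
  ─────────────────
8│♜ · ♝ ♛ ♚ ♝ ♞ ♜│8
7│♟ ♟ ♟ ♟ ♟ ♟ ♟ ♟│7
6│· · ♞ · · · · ·│6
5│· · · · · · · ·│5
4│· · · · · · · ·│4
3│· · · · · ♘ · ·│3
2│♙ ♙ ♙ ♙ ♙ ♙ ♙ ♙│2
1│♖ ♘ ♗ ♕ ♔ ♗ · ♖│1
  ─────────────────
  a b c d e f g h

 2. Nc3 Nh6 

  a b c d e f g h
  ─────────────────
8│♜ · ♝ ♛ ♚ ♝ · ♜│8
7│♟ ♟ ♟ ♟ ♟ ♟ ♟ ♟│7
6│· · ♞ · · · · ♞│6
5│· · · · · · · ·│5
4│· · · · · · · ·│4
3│· · ♘ · · ♘ · ·│3
2│♙ ♙ ♙ ♙ ♙ ♙ ♙ ♙│2
1│♖ · ♗ ♕ ♔ ♗ · ♖│1
  ─────────────────
  a b c d e f g h

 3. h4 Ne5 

  a b c d e f g h
  ─────────────────
8│♜ · ♝ ♛ ♚ ♝ · ♜│8
7│♟ ♟ ♟ ♟ ♟ ♟ ♟ ♟│7
6│· · · · · · · ♞│6
5│· · · · ♞ · · ·│5
4│· · · · · · · ♙│4
3│· · ♘ · · ♘ · ·│3
2│♙ ♙ ♙ ♙ ♙ ♙ ♙ ·│2
1│♖ · ♗ ♕ ♔ ♗ · ♖│1
  ─────────────────
  a b c d e f g h

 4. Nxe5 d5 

  a b c d e f g h
  ─────────────────
8│♜ · ♝ ♛ ♚ ♝ · ♜│8
7│♟ ♟ ♟ · ♟ ♟ ♟ ♟│7
6│· · · · · · · ♞│6
5│· · · ♟ ♘ · · ·│5
4│· · · · · · · ♙│4
3│· · ♘ · · · · ·│3
2│♙ ♙ ♙ ♙ ♙ ♙ ♙ ·│2
1│♖ · ♗ ♕ ♔ ♗ · ♖│1
  ─────────────────
  a b c d e f g h

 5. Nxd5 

  a b c d e f g h
  ─────────────────
8│♜ · ♝ ♛ ♚ ♝ · ♜│8
7│♟ ♟ ♟ · ♟ ♟ ♟ ♟│7
6│· · · · · · · ♞│6
5│· · · ♘ ♘ · · ·│5
4│· · · · · · · ♙│4
3│· · · · · · · ·│3
2│♙ ♙ ♙ ♙ ♙ ♙ ♙ ·│2
1│♖ · ♗ ♕ ♔ ♗ · ♖│1
  ─────────────────
  a b c d e f g h


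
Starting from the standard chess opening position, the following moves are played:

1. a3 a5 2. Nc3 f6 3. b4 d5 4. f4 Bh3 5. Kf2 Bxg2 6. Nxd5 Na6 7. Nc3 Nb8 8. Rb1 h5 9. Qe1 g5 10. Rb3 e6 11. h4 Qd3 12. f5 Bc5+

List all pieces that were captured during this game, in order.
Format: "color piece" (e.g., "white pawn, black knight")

Tracking captures:
  Bxg2: captured white pawn
  Nxd5: captured black pawn

white pawn, black pawn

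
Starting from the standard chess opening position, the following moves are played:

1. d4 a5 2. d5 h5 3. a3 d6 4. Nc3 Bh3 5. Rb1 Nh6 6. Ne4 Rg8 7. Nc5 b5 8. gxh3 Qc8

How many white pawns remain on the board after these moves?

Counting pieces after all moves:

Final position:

  a b c d e f g h
  ─────────────────
8│♜ ♞ ♛ · ♚ ♝ ♜ ·│8
7│· · ♟ · ♟ ♟ ♟ ·│7
6│· · · ♟ · · · ♞│6
5│♟ ♟ ♘ ♙ · · · ♟│5
4│· · · · · · · ·│4
3│♙ · · · · · · ♙│3
2│· ♙ ♙ · ♙ ♙ · ♙│2
1│· ♖ ♗ ♕ ♔ ♗ ♘ ♖│1
  ─────────────────
  a b c d e f g h


8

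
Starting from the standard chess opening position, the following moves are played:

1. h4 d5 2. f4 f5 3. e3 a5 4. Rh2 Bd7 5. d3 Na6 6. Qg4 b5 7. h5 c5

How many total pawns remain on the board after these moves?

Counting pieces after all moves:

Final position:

  a b c d e f g h
  ─────────────────
8│♜ · · ♛ ♚ ♝ ♞ ♜│8
7│· · · ♝ ♟ · ♟ ♟│7
6│♞ · · · · · · ·│6
5│♟ ♟ ♟ ♟ · ♟ · ♙│5
4│· · · · · ♙ ♕ ·│4
3│· · · ♙ ♙ · · ·│3
2│♙ ♙ ♙ · · · ♙ ♖│2
1│♖ ♘ ♗ · ♔ ♗ ♘ ·│1
  ─────────────────
  a b c d e f g h


16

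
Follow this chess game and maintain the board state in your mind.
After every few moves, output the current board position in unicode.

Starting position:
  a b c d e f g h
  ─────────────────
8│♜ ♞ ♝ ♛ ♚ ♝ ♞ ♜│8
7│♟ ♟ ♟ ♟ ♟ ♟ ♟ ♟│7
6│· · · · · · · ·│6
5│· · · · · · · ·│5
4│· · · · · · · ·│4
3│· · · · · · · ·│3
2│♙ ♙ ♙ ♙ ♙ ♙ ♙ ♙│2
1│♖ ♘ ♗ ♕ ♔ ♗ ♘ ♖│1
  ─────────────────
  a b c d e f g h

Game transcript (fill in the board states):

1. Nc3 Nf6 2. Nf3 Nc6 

  a b c d e f g h
  ─────────────────
8│♜ · ♝ ♛ ♚ ♝ · ♜│8
7│♟ ♟ ♟ ♟ ♟ ♟ ♟ ♟│7
6│· · ♞ · · ♞ · ·│6
5│· · · · · · · ·│5
4│· · · · · · · ·│4
3│· · ♘ · · ♘ · ·│3
2│♙ ♙ ♙ ♙ ♙ ♙ ♙ ♙│2
1│♖ · ♗ ♕ ♔ ♗ · ♖│1
  ─────────────────
  a b c d e f g h

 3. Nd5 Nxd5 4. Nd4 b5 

  a b c d e f g h
  ─────────────────
8│♜ · ♝ ♛ ♚ ♝ · ♜│8
7│♟ · ♟ ♟ ♟ ♟ ♟ ♟│7
6│· · ♞ · · · · ·│6
5│· ♟ · ♞ · · · ·│5
4│· · · ♘ · · · ·│4
3│· · · · · · · ·│3
2│♙ ♙ ♙ ♙ ♙ ♙ ♙ ♙│2
1│♖ · ♗ ♕ ♔ ♗ · ♖│1
  ─────────────────
  a b c d e f g h

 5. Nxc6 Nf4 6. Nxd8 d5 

  a b c d e f g h
  ─────────────────
8│♜ · ♝ ♘ ♚ ♝ · ♜│8
7│♟ · ♟ · ♟ ♟ ♟ ♟│7
6│· · · · · · · ·│6
5│· ♟ · ♟ · · · ·│5
4│· · · · · ♞ · ·│4
3│· · · · · · · ·│3
2│♙ ♙ ♙ ♙ ♙ ♙ ♙ ♙│2
1│♖ · ♗ ♕ ♔ ♗ · ♖│1
  ─────────────────
  a b c d e f g h

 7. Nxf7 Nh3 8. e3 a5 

  a b c d e f g h
  ─────────────────
8│♜ · ♝ · ♚ ♝ · ♜│8
7│· · ♟ · ♟ ♘ ♟ ♟│7
6│· · · · · · · ·│6
5│♟ ♟ · ♟ · · · ·│5
4│· · · · · · · ·│4
3│· · · · ♙ · · ♞│3
2│♙ ♙ ♙ ♙ · ♙ ♙ ♙│2
1│♖ · ♗ ♕ ♔ ♗ · ♖│1
  ─────────────────
  a b c d e f g h



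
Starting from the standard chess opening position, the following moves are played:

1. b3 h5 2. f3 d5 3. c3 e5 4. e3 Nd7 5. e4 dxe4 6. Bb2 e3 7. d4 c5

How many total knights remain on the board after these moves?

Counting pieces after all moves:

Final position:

  a b c d e f g h
  ─────────────────
8│♜ · ♝ ♛ ♚ ♝ ♞ ♜│8
7│♟ ♟ · ♞ · ♟ ♟ ·│7
6│· · · · · · · ·│6
5│· · ♟ · ♟ · · ♟│5
4│· · · ♙ · · · ·│4
3│· ♙ ♙ · ♟ ♙ · ·│3
2│♙ ♗ · · · · ♙ ♙│2
1│♖ ♘ · ♕ ♔ ♗ ♘ ♖│1
  ─────────────────
  a b c d e f g h


4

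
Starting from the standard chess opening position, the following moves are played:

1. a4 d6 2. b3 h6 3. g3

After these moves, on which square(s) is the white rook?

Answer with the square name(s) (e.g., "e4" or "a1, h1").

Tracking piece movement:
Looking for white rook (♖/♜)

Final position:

  a b c d e f g h
  ─────────────────
8│♜ ♞ ♝ ♛ ♚ ♝ ♞ ♜│8
7│♟ ♟ ♟ · ♟ ♟ ♟ ·│7
6│· · · ♟ · · · ♟│6
5│· · · · · · · ·│5
4│♙ · · · · · · ·│4
3│· ♙ · · · · ♙ ·│3
2│· · ♙ ♙ ♙ ♙ · ♙│2
1│♖ ♘ ♗ ♕ ♔ ♗ ♘ ♖│1
  ─────────────────
  a b c d e f g h


a1, h1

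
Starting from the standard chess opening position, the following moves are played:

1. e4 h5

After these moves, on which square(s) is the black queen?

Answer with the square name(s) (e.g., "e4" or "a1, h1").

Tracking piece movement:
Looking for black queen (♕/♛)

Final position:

  a b c d e f g h
  ─────────────────
8│♜ ♞ ♝ ♛ ♚ ♝ ♞ ♜│8
7│♟ ♟ ♟ ♟ ♟ ♟ ♟ ·│7
6│· · · · · · · ·│6
5│· · · · · · · ♟│5
4│· · · · ♙ · · ·│4
3│· · · · · · · ·│3
2│♙ ♙ ♙ ♙ · ♙ ♙ ♙│2
1│♖ ♘ ♗ ♕ ♔ ♗ ♘ ♖│1
  ─────────────────
  a b c d e f g h


d8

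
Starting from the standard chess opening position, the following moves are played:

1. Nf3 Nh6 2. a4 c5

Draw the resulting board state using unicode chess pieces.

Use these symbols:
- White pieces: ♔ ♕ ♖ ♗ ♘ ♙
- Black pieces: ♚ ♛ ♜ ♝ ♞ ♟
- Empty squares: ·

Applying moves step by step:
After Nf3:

♜ ♞ ♝ ♛ ♚ ♝ ♞ ♜
♟ ♟ ♟ ♟ ♟ ♟ ♟ ♟
· · · · · · · ·
· · · · · · · ·
· · · · · · · ·
· · · · · ♘ · ·
♙ ♙ ♙ ♙ ♙ ♙ ♙ ♙
♖ ♘ ♗ ♕ ♔ ♗ · ♖


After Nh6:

♜ ♞ ♝ ♛ ♚ ♝ · ♜
♟ ♟ ♟ ♟ ♟ ♟ ♟ ♟
· · · · · · · ♞
· · · · · · · ·
· · · · · · · ·
· · · · · ♘ · ·
♙ ♙ ♙ ♙ ♙ ♙ ♙ ♙
♖ ♘ ♗ ♕ ♔ ♗ · ♖


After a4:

♜ ♞ ♝ ♛ ♚ ♝ · ♜
♟ ♟ ♟ ♟ ♟ ♟ ♟ ♟
· · · · · · · ♞
· · · · · · · ·
♙ · · · · · · ·
· · · · · ♘ · ·
· ♙ ♙ ♙ ♙ ♙ ♙ ♙
♖ ♘ ♗ ♕ ♔ ♗ · ♖


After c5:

♜ ♞ ♝ ♛ ♚ ♝ · ♜
♟ ♟ · ♟ ♟ ♟ ♟ ♟
· · · · · · · ♞
· · ♟ · · · · ·
♙ · · · · · · ·
· · · · · ♘ · ·
· ♙ ♙ ♙ ♙ ♙ ♙ ♙
♖ ♘ ♗ ♕ ♔ ♗ · ♖



  a b c d e f g h
  ─────────────────
8│♜ ♞ ♝ ♛ ♚ ♝ · ♜│8
7│♟ ♟ · ♟ ♟ ♟ ♟ ♟│7
6│· · · · · · · ♞│6
5│· · ♟ · · · · ·│5
4│♙ · · · · · · ·│4
3│· · · · · ♘ · ·│3
2│· ♙ ♙ ♙ ♙ ♙ ♙ ♙│2
1│♖ ♘ ♗ ♕ ♔ ♗ · ♖│1
  ─────────────────
  a b c d e f g h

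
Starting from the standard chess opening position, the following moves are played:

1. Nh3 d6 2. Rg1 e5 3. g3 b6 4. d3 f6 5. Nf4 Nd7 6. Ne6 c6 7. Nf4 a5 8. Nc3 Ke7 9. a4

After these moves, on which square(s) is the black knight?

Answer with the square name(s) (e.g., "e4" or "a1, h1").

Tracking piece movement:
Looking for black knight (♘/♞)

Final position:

  a b c d e f g h
  ─────────────────
8│♜ · ♝ ♛ · ♝ ♞ ♜│8
7│· · · ♞ ♚ · ♟ ♟│7
6│· ♟ ♟ ♟ · ♟ · ·│6
5│♟ · · · ♟ · · ·│5
4│♙ · · · · ♘ · ·│4
3│· · ♘ ♙ · · ♙ ·│3
2│· ♙ ♙ · ♙ ♙ · ♙│2
1│♖ · ♗ ♕ ♔ ♗ ♖ ·│1
  ─────────────────
  a b c d e f g h


d7, g8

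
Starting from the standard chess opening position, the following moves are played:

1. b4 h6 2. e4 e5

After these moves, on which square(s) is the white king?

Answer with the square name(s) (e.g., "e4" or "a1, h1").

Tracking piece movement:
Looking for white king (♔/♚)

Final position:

  a b c d e f g h
  ─────────────────
8│♜ ♞ ♝ ♛ ♚ ♝ ♞ ♜│8
7│♟ ♟ ♟ ♟ · ♟ ♟ ·│7
6│· · · · · · · ♟│6
5│· · · · ♟ · · ·│5
4│· ♙ · · ♙ · · ·│4
3│· · · · · · · ·│3
2│♙ · ♙ ♙ · ♙ ♙ ♙│2
1│♖ ♘ ♗ ♕ ♔ ♗ ♘ ♖│1
  ─────────────────
  a b c d e f g h


e1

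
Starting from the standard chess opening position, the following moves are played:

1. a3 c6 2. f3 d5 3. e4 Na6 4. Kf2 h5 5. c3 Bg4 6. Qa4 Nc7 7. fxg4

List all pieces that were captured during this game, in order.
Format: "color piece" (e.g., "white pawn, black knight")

Tracking captures:
  fxg4: captured black bishop

black bishop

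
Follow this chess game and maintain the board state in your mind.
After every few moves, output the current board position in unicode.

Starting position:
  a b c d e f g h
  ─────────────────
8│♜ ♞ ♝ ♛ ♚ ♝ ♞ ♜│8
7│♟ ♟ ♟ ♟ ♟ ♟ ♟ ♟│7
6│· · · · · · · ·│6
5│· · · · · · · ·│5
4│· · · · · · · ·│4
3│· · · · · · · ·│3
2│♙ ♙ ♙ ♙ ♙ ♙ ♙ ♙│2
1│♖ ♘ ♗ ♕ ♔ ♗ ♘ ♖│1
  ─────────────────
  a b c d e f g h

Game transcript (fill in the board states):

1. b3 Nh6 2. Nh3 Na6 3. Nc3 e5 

  a b c d e f g h
  ─────────────────
8│♜ · ♝ ♛ ♚ ♝ · ♜│8
7│♟ ♟ ♟ ♟ · ♟ ♟ ♟│7
6│♞ · · · · · · ♞│6
5│· · · · ♟ · · ·│5
4│· · · · · · · ·│4
3│· ♙ ♘ · · · · ♘│3
2│♙ · ♙ ♙ ♙ ♙ ♙ ♙│2
1│♖ · ♗ ♕ ♔ ♗ · ♖│1
  ─────────────────
  a b c d e f g h

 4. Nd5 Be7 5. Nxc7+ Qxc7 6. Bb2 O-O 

  a b c d e f g h
  ─────────────────
8│♜ · ♝ · · ♜ ♚ ·│8
7│♟ ♟ ♛ ♟ ♝ ♟ ♟ ♟│7
6│♞ · · · · · · ♞│6
5│· · · · ♟ · · ·│5
4│· · · · · · · ·│4
3│· ♙ · · · · · ♘│3
2│♙ ♗ ♙ ♙ ♙ ♙ ♙ ♙│2
1│♖ · · ♕ ♔ ♗ · ♖│1
  ─────────────────
  a b c d e f g h

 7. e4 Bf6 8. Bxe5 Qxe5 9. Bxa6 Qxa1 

  a b c d e f g h
  ─────────────────
8│♜ · ♝ · · ♜ ♚ ·│8
7│♟ ♟ · ♟ · ♟ ♟ ♟│7
6│♗ · · · · ♝ · ♞│6
5│· · · · · · · ·│5
4│· · · · ♙ · · ·│4
3│· ♙ · · · · · ♘│3
2│♙ · ♙ ♙ · ♙ ♙ ♙│2
1│♛ · · ♕ ♔ · · ♖│1
  ─────────────────
  a b c d e f g h

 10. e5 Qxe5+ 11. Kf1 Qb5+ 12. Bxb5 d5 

  a b c d e f g h
  ─────────────────
8│♜ · ♝ · · ♜ ♚ ·│8
7│♟ ♟ · · · ♟ ♟ ♟│7
6│· · · · · ♝ · ♞│6
5│· ♗ · ♟ · · · ·│5
4│· · · · · · · ·│4
3│· ♙ · · · · · ♘│3
2│♙ · ♙ ♙ · ♙ ♙ ♙│2
1│· · · ♕ · ♔ · ♖│1
  ─────────────────
  a b c d e f g h

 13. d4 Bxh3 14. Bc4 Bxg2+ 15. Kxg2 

  a b c d e f g h
  ─────────────────
8│♜ · · · · ♜ ♚ ·│8
7│♟ ♟ · · · ♟ ♟ ♟│7
6│· · · · · ♝ · ♞│6
5│· · · ♟ · · · ·│5
4│· · ♗ ♙ · · · ·│4
3│· ♙ · · · · · ·│3
2│♙ · ♙ · · ♙ ♔ ♙│2
1│· · · ♕ · · · ♖│1
  ─────────────────
  a b c d e f g h


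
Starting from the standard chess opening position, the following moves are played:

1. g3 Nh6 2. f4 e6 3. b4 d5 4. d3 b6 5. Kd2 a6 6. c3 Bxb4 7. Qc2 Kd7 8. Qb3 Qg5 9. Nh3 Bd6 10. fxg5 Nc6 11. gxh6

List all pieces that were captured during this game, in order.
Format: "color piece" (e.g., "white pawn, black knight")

Tracking captures:
  Bxb4: captured white pawn
  fxg5: captured black queen
  gxh6: captured black knight

white pawn, black queen, black knight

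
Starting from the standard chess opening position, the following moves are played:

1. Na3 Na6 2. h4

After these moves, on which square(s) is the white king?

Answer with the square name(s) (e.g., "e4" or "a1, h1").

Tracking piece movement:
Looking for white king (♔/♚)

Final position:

  a b c d e f g h
  ─────────────────
8│♜ · ♝ ♛ ♚ ♝ ♞ ♜│8
7│♟ ♟ ♟ ♟ ♟ ♟ ♟ ♟│7
6│♞ · · · · · · ·│6
5│· · · · · · · ·│5
4│· · · · · · · ♙│4
3│♘ · · · · · · ·│3
2│♙ ♙ ♙ ♙ ♙ ♙ ♙ ·│2
1│♖ · ♗ ♕ ♔ ♗ ♘ ♖│1
  ─────────────────
  a b c d e f g h


e1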